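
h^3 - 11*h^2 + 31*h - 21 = (h - 7)*(h - 3)*(h - 1)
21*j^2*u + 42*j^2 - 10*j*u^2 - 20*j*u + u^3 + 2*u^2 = (-7*j + u)*(-3*j + u)*(u + 2)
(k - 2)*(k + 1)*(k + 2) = k^3 + k^2 - 4*k - 4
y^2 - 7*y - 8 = (y - 8)*(y + 1)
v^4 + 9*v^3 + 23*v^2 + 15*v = v*(v + 1)*(v + 3)*(v + 5)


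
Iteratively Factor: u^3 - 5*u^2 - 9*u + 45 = (u - 3)*(u^2 - 2*u - 15) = (u - 3)*(u + 3)*(u - 5)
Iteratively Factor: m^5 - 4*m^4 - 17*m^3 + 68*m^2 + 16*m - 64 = (m + 4)*(m^4 - 8*m^3 + 15*m^2 + 8*m - 16) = (m + 1)*(m + 4)*(m^3 - 9*m^2 + 24*m - 16) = (m - 4)*(m + 1)*(m + 4)*(m^2 - 5*m + 4) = (m - 4)*(m - 1)*(m + 1)*(m + 4)*(m - 4)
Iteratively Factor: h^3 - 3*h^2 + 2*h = (h - 2)*(h^2 - h) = (h - 2)*(h - 1)*(h)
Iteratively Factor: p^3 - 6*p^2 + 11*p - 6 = (p - 1)*(p^2 - 5*p + 6) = (p - 3)*(p - 1)*(p - 2)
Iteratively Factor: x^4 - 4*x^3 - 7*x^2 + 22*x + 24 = (x + 1)*(x^3 - 5*x^2 - 2*x + 24) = (x - 3)*(x + 1)*(x^2 - 2*x - 8) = (x - 4)*(x - 3)*(x + 1)*(x + 2)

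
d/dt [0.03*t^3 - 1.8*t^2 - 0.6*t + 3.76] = 0.09*t^2 - 3.6*t - 0.6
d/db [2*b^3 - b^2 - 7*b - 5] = 6*b^2 - 2*b - 7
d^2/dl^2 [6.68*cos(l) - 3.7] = -6.68*cos(l)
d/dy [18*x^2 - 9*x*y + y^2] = -9*x + 2*y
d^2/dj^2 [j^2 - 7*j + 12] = 2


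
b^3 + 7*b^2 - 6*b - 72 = (b - 3)*(b + 4)*(b + 6)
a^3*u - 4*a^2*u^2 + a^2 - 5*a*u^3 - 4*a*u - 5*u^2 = (a - 5*u)*(a + u)*(a*u + 1)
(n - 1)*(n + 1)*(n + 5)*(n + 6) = n^4 + 11*n^3 + 29*n^2 - 11*n - 30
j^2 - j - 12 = (j - 4)*(j + 3)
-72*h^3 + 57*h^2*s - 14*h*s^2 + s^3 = (-8*h + s)*(-3*h + s)^2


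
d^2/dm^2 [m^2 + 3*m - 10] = 2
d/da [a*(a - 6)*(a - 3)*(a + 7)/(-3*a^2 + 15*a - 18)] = (-2*a^3 + 5*a^2 + 4*a - 84)/(3*(a^2 - 4*a + 4))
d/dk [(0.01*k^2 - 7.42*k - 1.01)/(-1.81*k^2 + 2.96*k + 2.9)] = (-13.4006*k^2 - 3.5982*k - 18.5284)/(3.2761*k^4 - 10.7152*k^3 - 1.7364*k^2 + 17.168*k + 8.41)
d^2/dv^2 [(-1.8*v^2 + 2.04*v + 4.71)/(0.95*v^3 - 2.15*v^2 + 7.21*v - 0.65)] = (-3.249*v^6 + 11.0466*v^5 + 99.9837000000001*v^4 - 234.37536*v^3 + 354.40812*v^2 - 437.72724*v + 494.125692)/(0.857375*v^9 - 5.821125*v^8 + 32.6952*v^7 - 100.0568*v^6 + 256.10511*v^5 - 371.02437*v^4 + 436.465336*v^3 - 104.09412*v^2 + 9.138675*v - 0.274625)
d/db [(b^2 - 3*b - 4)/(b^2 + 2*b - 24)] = 5/(b^2 + 12*b + 36)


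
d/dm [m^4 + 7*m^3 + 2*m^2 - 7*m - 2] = 4*m^3 + 21*m^2 + 4*m - 7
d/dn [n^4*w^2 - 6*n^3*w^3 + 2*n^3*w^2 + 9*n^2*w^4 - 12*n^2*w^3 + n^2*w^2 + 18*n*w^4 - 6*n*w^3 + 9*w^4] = 2*w^2*(2*n^3 - 9*n^2*w + 3*n^2 + 9*n*w^2 - 12*n*w + n + 9*w^2 - 3*w)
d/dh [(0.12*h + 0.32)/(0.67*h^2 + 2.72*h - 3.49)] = (0.0804*h^2 + 0.3264*h - (0.12*h + 0.32)*(1.34*h + 2.72) - 0.4188)/(0.67*h^2 + 2.72*h - 3.49)^2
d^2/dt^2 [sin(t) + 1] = -sin(t)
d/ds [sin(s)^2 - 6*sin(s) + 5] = 2*(sin(s) - 3)*cos(s)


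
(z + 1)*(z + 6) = z^2 + 7*z + 6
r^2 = r^2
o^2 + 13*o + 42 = (o + 6)*(o + 7)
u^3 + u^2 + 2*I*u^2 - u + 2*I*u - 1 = (u + 1)*(u + I)^2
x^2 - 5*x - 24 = (x - 8)*(x + 3)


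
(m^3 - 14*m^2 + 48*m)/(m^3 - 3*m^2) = (m^2 - 14*m + 48)/(m*(m - 3))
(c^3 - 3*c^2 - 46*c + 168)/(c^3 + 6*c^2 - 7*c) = (c^2 - 10*c + 24)/(c*(c - 1))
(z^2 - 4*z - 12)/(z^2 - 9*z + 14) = (z^2 - 4*z - 12)/(z^2 - 9*z + 14)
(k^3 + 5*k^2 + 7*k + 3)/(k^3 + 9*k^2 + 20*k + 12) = (k^2 + 4*k + 3)/(k^2 + 8*k + 12)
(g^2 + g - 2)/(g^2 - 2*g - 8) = (g - 1)/(g - 4)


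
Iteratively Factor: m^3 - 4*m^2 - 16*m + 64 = (m - 4)*(m^2 - 16) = (m - 4)^2*(m + 4)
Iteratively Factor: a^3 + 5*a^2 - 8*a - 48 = (a + 4)*(a^2 + a - 12) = (a - 3)*(a + 4)*(a + 4)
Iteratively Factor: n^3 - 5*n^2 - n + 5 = (n - 5)*(n^2 - 1) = (n - 5)*(n - 1)*(n + 1)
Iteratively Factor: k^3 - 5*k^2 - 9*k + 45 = (k + 3)*(k^2 - 8*k + 15) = (k - 5)*(k + 3)*(k - 3)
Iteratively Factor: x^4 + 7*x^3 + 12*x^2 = (x + 3)*(x^3 + 4*x^2) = x*(x + 3)*(x^2 + 4*x) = x^2*(x + 3)*(x + 4)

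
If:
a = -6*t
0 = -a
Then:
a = 0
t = 0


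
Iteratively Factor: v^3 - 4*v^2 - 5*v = (v)*(v^2 - 4*v - 5) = v*(v + 1)*(v - 5)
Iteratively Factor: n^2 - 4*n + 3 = (n - 3)*(n - 1)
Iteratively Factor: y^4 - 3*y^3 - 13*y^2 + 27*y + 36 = (y + 1)*(y^3 - 4*y^2 - 9*y + 36) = (y - 3)*(y + 1)*(y^2 - y - 12) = (y - 3)*(y + 1)*(y + 3)*(y - 4)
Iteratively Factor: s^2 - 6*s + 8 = (s - 2)*(s - 4)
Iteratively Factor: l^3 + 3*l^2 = (l)*(l^2 + 3*l) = l*(l + 3)*(l)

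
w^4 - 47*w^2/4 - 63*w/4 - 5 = (w - 4)*(w + 1/2)*(w + 1)*(w + 5/2)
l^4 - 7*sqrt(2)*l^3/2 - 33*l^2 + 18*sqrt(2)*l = l*(l - 6*sqrt(2))*(l - sqrt(2)/2)*(l + 3*sqrt(2))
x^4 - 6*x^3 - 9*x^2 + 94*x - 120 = (x - 5)*(x - 3)*(x - 2)*(x + 4)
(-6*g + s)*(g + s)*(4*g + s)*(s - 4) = -24*g^3*s + 96*g^3 - 26*g^2*s^2 + 104*g^2*s - g*s^3 + 4*g*s^2 + s^4 - 4*s^3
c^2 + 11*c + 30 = (c + 5)*(c + 6)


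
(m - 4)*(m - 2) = m^2 - 6*m + 8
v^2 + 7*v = v*(v + 7)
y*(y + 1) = y^2 + y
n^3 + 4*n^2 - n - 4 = (n - 1)*(n + 1)*(n + 4)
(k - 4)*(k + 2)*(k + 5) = k^3 + 3*k^2 - 18*k - 40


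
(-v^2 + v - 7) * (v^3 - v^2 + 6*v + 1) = -v^5 + 2*v^4 - 14*v^3 + 12*v^2 - 41*v - 7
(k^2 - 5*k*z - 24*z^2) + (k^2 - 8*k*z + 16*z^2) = 2*k^2 - 13*k*z - 8*z^2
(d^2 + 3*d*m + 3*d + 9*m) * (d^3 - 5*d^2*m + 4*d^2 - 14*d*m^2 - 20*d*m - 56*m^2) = d^5 - 2*d^4*m + 7*d^4 - 29*d^3*m^2 - 14*d^3*m + 12*d^3 - 42*d^2*m^3 - 203*d^2*m^2 - 24*d^2*m - 294*d*m^3 - 348*d*m^2 - 504*m^3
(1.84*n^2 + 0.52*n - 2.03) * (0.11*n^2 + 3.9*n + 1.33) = 0.2024*n^4 + 7.2332*n^3 + 4.2519*n^2 - 7.2254*n - 2.6999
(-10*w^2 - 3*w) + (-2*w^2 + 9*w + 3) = -12*w^2 + 6*w + 3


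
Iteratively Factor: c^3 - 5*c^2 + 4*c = (c - 4)*(c^2 - c) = c*(c - 4)*(c - 1)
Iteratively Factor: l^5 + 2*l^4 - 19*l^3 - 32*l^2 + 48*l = (l - 1)*(l^4 + 3*l^3 - 16*l^2 - 48*l) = (l - 1)*(l + 4)*(l^3 - l^2 - 12*l) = (l - 4)*(l - 1)*(l + 4)*(l^2 + 3*l) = (l - 4)*(l - 1)*(l + 3)*(l + 4)*(l)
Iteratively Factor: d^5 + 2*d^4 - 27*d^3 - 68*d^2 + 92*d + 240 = (d + 3)*(d^4 - d^3 - 24*d^2 + 4*d + 80) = (d - 2)*(d + 3)*(d^3 + d^2 - 22*d - 40) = (d - 2)*(d + 3)*(d + 4)*(d^2 - 3*d - 10) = (d - 2)*(d + 2)*(d + 3)*(d + 4)*(d - 5)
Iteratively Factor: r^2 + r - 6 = (r + 3)*(r - 2)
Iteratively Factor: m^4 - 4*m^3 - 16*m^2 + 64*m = (m)*(m^3 - 4*m^2 - 16*m + 64) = m*(m - 4)*(m^2 - 16) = m*(m - 4)*(m + 4)*(m - 4)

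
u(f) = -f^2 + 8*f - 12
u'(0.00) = 8.00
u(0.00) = -12.00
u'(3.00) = 2.00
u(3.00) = 3.00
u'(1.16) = 5.68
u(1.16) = -4.07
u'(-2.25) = 12.50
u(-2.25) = -35.06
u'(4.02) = -0.04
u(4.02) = 4.00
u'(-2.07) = 12.14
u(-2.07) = -32.84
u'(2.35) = 3.30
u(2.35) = 1.28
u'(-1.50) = 11.00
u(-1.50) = -26.25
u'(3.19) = 1.62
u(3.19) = 3.34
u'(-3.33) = 14.66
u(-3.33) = -49.73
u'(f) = 8 - 2*f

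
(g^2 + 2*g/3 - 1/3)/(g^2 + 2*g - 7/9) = 3*(g + 1)/(3*g + 7)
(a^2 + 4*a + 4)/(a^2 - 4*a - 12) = (a + 2)/(a - 6)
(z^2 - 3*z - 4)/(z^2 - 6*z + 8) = (z + 1)/(z - 2)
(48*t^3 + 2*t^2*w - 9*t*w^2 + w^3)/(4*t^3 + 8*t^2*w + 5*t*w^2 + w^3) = (24*t^2 - 11*t*w + w^2)/(2*t^2 + 3*t*w + w^2)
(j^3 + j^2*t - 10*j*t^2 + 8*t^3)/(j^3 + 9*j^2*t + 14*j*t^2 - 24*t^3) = (j - 2*t)/(j + 6*t)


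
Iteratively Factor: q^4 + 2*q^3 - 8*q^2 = (q)*(q^3 + 2*q^2 - 8*q) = q*(q + 4)*(q^2 - 2*q) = q*(q - 2)*(q + 4)*(q)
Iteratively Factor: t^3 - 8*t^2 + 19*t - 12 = (t - 3)*(t^2 - 5*t + 4) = (t - 4)*(t - 3)*(t - 1)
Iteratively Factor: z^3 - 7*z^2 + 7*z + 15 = (z - 3)*(z^2 - 4*z - 5) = (z - 3)*(z + 1)*(z - 5)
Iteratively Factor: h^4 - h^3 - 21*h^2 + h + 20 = (h + 1)*(h^3 - 2*h^2 - 19*h + 20) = (h + 1)*(h + 4)*(h^2 - 6*h + 5) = (h - 1)*(h + 1)*(h + 4)*(h - 5)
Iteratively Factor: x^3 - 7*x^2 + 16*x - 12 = (x - 2)*(x^2 - 5*x + 6) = (x - 3)*(x - 2)*(x - 2)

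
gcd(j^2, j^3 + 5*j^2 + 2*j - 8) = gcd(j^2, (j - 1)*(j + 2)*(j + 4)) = 1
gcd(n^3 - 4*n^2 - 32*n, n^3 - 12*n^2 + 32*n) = n^2 - 8*n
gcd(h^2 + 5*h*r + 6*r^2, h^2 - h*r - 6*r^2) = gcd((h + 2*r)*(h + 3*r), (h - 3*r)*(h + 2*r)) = h + 2*r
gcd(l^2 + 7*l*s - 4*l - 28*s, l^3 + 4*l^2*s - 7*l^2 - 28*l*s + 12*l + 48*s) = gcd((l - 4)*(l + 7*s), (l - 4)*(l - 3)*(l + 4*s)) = l - 4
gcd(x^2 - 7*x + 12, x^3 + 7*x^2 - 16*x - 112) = x - 4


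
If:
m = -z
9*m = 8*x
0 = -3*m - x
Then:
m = 0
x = 0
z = 0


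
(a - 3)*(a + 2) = a^2 - a - 6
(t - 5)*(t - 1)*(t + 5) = t^3 - t^2 - 25*t + 25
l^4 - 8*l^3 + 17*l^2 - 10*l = l*(l - 5)*(l - 2)*(l - 1)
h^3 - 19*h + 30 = (h - 3)*(h - 2)*(h + 5)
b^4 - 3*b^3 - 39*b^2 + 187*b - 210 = (b - 5)*(b - 3)*(b - 2)*(b + 7)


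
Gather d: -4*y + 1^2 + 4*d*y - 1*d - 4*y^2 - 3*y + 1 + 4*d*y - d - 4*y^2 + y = d*(8*y - 2) - 8*y^2 - 6*y + 2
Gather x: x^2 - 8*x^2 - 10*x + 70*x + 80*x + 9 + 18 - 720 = -7*x^2 + 140*x - 693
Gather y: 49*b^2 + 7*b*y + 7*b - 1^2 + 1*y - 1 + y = 49*b^2 + 7*b + y*(7*b + 2) - 2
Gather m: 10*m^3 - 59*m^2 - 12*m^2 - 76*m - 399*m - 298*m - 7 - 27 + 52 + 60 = 10*m^3 - 71*m^2 - 773*m + 78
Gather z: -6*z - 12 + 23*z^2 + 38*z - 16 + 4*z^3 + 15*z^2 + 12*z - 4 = 4*z^3 + 38*z^2 + 44*z - 32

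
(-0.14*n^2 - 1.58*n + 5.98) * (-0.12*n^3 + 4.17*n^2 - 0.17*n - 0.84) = 0.0168*n^5 - 0.3942*n^4 - 7.2824*n^3 + 25.3228*n^2 + 0.3106*n - 5.0232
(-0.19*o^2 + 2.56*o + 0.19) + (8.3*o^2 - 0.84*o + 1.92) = 8.11*o^2 + 1.72*o + 2.11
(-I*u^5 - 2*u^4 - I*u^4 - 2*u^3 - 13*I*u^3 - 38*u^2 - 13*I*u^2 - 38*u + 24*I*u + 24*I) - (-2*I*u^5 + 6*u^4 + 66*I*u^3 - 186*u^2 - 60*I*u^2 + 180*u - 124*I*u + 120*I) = I*u^5 - 8*u^4 - I*u^4 - 2*u^3 - 79*I*u^3 + 148*u^2 + 47*I*u^2 - 218*u + 148*I*u - 96*I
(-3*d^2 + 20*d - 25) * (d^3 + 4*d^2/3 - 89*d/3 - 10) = -3*d^5 + 16*d^4 + 272*d^3/3 - 1790*d^2/3 + 1625*d/3 + 250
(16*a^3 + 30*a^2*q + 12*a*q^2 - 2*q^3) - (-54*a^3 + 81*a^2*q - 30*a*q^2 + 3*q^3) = 70*a^3 - 51*a^2*q + 42*a*q^2 - 5*q^3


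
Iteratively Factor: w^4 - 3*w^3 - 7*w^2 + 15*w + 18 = (w + 2)*(w^3 - 5*w^2 + 3*w + 9) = (w + 1)*(w + 2)*(w^2 - 6*w + 9) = (w - 3)*(w + 1)*(w + 2)*(w - 3)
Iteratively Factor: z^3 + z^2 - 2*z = (z)*(z^2 + z - 2) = z*(z - 1)*(z + 2)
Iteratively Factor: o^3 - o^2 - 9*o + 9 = (o + 3)*(o^2 - 4*o + 3) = (o - 1)*(o + 3)*(o - 3)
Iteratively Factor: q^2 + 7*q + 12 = (q + 3)*(q + 4)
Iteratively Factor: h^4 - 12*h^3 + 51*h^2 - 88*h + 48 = (h - 4)*(h^3 - 8*h^2 + 19*h - 12) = (h - 4)*(h - 3)*(h^2 - 5*h + 4) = (h - 4)^2*(h - 3)*(h - 1)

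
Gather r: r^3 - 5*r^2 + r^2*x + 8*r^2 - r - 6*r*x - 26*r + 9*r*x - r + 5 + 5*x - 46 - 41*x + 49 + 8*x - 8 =r^3 + r^2*(x + 3) + r*(3*x - 28) - 28*x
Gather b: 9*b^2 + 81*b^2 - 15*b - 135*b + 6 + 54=90*b^2 - 150*b + 60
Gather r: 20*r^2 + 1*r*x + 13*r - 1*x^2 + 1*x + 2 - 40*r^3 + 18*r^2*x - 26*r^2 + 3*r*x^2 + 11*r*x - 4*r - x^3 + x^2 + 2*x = -40*r^3 + r^2*(18*x - 6) + r*(3*x^2 + 12*x + 9) - x^3 + 3*x + 2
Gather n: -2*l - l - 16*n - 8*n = -3*l - 24*n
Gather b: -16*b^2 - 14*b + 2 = -16*b^2 - 14*b + 2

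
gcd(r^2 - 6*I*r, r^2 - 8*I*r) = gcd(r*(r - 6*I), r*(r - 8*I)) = r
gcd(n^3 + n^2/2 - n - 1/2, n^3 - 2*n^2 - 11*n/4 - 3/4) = n + 1/2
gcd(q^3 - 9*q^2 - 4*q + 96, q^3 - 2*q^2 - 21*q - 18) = q + 3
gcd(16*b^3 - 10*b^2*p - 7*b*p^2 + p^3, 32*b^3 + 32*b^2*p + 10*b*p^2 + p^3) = 2*b + p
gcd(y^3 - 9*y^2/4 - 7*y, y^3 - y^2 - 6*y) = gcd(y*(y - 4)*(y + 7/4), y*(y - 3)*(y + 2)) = y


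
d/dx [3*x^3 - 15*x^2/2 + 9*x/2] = 9*x^2 - 15*x + 9/2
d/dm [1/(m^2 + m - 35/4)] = 16*(-2*m - 1)/(4*m^2 + 4*m - 35)^2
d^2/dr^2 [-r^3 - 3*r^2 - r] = -6*r - 6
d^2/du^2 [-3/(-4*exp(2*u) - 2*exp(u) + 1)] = (192*exp(3*u) + 72*exp(2*u) + 60*exp(u) + 6)*exp(u)/(64*exp(6*u) + 96*exp(5*u) - 40*exp(3*u) + 6*exp(u) - 1)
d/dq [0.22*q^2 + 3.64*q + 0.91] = 0.44*q + 3.64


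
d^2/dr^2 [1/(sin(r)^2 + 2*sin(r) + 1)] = 2*(3 - 2*sin(r))/(sin(r) + 1)^3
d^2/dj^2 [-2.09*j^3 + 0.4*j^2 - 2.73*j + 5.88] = 0.8 - 12.54*j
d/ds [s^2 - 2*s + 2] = 2*s - 2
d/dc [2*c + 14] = 2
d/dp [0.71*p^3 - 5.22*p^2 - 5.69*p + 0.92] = 2.13*p^2 - 10.44*p - 5.69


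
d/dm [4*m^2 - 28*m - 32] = 8*m - 28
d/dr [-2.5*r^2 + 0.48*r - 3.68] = 0.48 - 5.0*r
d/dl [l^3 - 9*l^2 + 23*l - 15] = 3*l^2 - 18*l + 23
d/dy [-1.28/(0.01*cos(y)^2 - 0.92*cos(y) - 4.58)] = (1.1776 - 0.0256*cos(y))*sin(y)/(-0.01*cos(y)^2 + 0.92*cos(y) + 4.58)^2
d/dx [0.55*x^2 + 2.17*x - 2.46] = 1.1*x + 2.17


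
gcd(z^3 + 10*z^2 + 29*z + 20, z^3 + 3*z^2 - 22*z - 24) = z + 1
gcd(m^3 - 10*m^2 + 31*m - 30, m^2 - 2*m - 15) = m - 5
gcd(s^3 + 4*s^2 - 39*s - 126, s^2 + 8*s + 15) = s + 3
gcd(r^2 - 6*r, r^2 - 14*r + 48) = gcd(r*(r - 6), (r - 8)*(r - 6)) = r - 6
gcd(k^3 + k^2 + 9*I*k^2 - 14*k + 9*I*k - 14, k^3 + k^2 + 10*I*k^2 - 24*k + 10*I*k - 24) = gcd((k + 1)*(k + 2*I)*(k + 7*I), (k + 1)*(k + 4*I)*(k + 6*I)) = k + 1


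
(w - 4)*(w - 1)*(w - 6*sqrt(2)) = w^3 - 6*sqrt(2)*w^2 - 5*w^2 + 4*w + 30*sqrt(2)*w - 24*sqrt(2)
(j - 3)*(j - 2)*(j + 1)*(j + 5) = j^4 + j^3 - 19*j^2 + 11*j + 30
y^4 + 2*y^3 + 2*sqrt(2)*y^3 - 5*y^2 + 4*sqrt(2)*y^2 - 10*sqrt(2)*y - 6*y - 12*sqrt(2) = (y - 2)*(y + 1)*(y + 3)*(y + 2*sqrt(2))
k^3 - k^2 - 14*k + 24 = (k - 3)*(k - 2)*(k + 4)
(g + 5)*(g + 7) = g^2 + 12*g + 35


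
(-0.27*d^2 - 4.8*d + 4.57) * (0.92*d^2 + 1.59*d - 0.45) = -0.2484*d^4 - 4.8453*d^3 - 3.3061*d^2 + 9.4263*d - 2.0565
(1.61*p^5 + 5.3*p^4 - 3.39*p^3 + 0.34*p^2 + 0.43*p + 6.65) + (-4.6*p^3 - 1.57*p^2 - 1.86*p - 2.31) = 1.61*p^5 + 5.3*p^4 - 7.99*p^3 - 1.23*p^2 - 1.43*p + 4.34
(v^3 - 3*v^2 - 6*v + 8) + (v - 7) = v^3 - 3*v^2 - 5*v + 1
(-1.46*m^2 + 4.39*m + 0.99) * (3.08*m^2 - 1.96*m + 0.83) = -4.4968*m^4 + 16.3828*m^3 - 6.767*m^2 + 1.7033*m + 0.8217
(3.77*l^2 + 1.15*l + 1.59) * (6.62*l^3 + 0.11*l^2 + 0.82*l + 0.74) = 24.9574*l^5 + 8.0277*l^4 + 13.7437*l^3 + 3.9077*l^2 + 2.1548*l + 1.1766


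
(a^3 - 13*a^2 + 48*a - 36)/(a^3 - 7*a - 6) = (-a^3 + 13*a^2 - 48*a + 36)/(-a^3 + 7*a + 6)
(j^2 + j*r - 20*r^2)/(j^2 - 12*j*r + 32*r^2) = (-j - 5*r)/(-j + 8*r)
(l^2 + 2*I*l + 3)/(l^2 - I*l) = (l + 3*I)/l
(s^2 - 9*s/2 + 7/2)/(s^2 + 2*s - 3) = (s - 7/2)/(s + 3)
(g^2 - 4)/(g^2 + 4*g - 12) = (g + 2)/(g + 6)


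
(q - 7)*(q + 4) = q^2 - 3*q - 28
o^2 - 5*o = o*(o - 5)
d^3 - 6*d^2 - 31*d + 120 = (d - 8)*(d - 3)*(d + 5)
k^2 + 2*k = k*(k + 2)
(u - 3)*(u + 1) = u^2 - 2*u - 3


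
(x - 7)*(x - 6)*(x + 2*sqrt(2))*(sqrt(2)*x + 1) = sqrt(2)*x^4 - 13*sqrt(2)*x^3 + 5*x^3 - 65*x^2 + 44*sqrt(2)*x^2 - 26*sqrt(2)*x + 210*x + 84*sqrt(2)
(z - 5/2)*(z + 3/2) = z^2 - z - 15/4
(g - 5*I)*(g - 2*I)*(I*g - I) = I*g^3 + 7*g^2 - I*g^2 - 7*g - 10*I*g + 10*I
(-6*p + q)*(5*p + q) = -30*p^2 - p*q + q^2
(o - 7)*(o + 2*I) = o^2 - 7*o + 2*I*o - 14*I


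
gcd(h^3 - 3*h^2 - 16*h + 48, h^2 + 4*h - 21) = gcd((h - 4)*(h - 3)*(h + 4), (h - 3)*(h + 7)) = h - 3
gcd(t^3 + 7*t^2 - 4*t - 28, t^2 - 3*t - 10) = t + 2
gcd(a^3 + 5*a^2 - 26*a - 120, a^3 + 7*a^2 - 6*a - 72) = a^2 + 10*a + 24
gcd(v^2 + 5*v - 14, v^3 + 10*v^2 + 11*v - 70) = v^2 + 5*v - 14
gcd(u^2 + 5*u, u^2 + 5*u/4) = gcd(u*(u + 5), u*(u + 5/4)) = u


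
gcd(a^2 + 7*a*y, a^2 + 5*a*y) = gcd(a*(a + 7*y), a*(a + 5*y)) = a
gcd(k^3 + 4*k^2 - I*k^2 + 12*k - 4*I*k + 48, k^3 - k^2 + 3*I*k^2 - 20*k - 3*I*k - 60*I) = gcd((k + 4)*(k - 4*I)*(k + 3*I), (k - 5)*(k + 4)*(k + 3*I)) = k^2 + k*(4 + 3*I) + 12*I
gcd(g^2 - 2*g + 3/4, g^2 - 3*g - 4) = 1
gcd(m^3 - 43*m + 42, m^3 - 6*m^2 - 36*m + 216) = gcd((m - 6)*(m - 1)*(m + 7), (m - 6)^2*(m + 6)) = m - 6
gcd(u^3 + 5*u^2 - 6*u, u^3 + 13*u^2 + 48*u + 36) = u + 6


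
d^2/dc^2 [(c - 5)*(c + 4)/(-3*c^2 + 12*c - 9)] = 2*(-3*c^3 + 69*c^2 - 249*c + 263)/(3*(c^6 - 12*c^5 + 57*c^4 - 136*c^3 + 171*c^2 - 108*c + 27))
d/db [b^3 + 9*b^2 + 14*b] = 3*b^2 + 18*b + 14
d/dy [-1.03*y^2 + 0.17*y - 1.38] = 0.17 - 2.06*y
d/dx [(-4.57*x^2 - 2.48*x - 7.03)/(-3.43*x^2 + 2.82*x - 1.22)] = (-21.3938*x^2 - 37.075*x + 22.8502)/(11.7649*x^4 - 19.3452*x^3 + 16.3216*x^2 - 6.8808*x + 1.4884)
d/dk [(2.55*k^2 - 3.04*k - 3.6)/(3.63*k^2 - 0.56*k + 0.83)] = (9.6072*k^2 + 30.369*k - 4.5392)/(13.1769*k^4 - 4.0656*k^3 + 6.3394*k^2 - 0.9296*k + 0.6889)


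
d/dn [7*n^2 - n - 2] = 14*n - 1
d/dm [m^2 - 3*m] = 2*m - 3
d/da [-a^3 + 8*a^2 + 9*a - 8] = -3*a^2 + 16*a + 9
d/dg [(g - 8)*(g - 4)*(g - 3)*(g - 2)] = 4*g^3 - 51*g^2 + 196*g - 232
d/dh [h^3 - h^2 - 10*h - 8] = 3*h^2 - 2*h - 10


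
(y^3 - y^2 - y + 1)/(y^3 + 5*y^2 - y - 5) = (y - 1)/(y + 5)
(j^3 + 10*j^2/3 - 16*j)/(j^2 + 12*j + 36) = j*(3*j - 8)/(3*(j + 6))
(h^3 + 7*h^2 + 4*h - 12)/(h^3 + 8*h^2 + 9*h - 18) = (h + 2)/(h + 3)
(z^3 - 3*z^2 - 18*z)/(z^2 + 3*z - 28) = z*(z^2 - 3*z - 18)/(z^2 + 3*z - 28)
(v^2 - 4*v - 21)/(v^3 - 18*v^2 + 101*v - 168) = (v + 3)/(v^2 - 11*v + 24)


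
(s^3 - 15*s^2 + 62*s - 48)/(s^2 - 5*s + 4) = (s^2 - 14*s + 48)/(s - 4)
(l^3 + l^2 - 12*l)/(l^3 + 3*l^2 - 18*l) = (l + 4)/(l + 6)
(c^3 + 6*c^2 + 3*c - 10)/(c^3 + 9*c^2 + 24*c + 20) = (c - 1)/(c + 2)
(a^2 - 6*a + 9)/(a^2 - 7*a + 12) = (a - 3)/(a - 4)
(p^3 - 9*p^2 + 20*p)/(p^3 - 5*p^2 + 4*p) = (p - 5)/(p - 1)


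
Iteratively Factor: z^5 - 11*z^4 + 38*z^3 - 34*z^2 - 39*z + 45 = (z + 1)*(z^4 - 12*z^3 + 50*z^2 - 84*z + 45) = (z - 1)*(z + 1)*(z^3 - 11*z^2 + 39*z - 45) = (z - 3)*(z - 1)*(z + 1)*(z^2 - 8*z + 15) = (z - 3)^2*(z - 1)*(z + 1)*(z - 5)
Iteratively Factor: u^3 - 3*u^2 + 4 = (u - 2)*(u^2 - u - 2) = (u - 2)*(u + 1)*(u - 2)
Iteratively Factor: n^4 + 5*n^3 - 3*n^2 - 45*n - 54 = (n + 2)*(n^3 + 3*n^2 - 9*n - 27) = (n + 2)*(n + 3)*(n^2 - 9) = (n - 3)*(n + 2)*(n + 3)*(n + 3)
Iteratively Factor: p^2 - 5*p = (p - 5)*(p)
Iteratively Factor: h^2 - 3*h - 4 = (h + 1)*(h - 4)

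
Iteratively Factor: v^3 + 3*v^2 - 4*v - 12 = (v + 3)*(v^2 - 4) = (v - 2)*(v + 3)*(v + 2)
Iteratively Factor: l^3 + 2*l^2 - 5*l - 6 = (l + 1)*(l^2 + l - 6) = (l + 1)*(l + 3)*(l - 2)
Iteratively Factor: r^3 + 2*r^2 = (r + 2)*(r^2) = r*(r + 2)*(r)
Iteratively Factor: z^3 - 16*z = (z)*(z^2 - 16) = z*(z + 4)*(z - 4)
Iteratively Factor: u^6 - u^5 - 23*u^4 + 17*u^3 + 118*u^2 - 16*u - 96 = (u - 1)*(u^5 - 23*u^3 - 6*u^2 + 112*u + 96) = (u - 1)*(u + 2)*(u^4 - 2*u^3 - 19*u^2 + 32*u + 48) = (u - 4)*(u - 1)*(u + 2)*(u^3 + 2*u^2 - 11*u - 12) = (u - 4)*(u - 1)*(u + 2)*(u + 4)*(u^2 - 2*u - 3) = (u - 4)*(u - 1)*(u + 1)*(u + 2)*(u + 4)*(u - 3)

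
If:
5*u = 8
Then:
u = 8/5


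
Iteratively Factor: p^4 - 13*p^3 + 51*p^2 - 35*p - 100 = (p - 5)*(p^3 - 8*p^2 + 11*p + 20) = (p - 5)*(p + 1)*(p^2 - 9*p + 20) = (p - 5)^2*(p + 1)*(p - 4)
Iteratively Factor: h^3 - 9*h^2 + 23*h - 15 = (h - 1)*(h^2 - 8*h + 15) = (h - 5)*(h - 1)*(h - 3)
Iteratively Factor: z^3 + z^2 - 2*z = (z - 1)*(z^2 + 2*z) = z*(z - 1)*(z + 2)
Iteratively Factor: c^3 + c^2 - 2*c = (c)*(c^2 + c - 2) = c*(c + 2)*(c - 1)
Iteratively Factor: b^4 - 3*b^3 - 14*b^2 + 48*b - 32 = (b - 1)*(b^3 - 2*b^2 - 16*b + 32) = (b - 1)*(b + 4)*(b^2 - 6*b + 8) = (b - 2)*(b - 1)*(b + 4)*(b - 4)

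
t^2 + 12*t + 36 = (t + 6)^2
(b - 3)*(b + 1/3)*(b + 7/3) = b^3 - b^2/3 - 65*b/9 - 7/3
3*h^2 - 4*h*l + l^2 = (-3*h + l)*(-h + l)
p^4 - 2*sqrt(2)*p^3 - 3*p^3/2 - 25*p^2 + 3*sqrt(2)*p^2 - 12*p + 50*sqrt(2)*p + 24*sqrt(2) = (p - 6)*(p + 1/2)*(p + 4)*(p - 2*sqrt(2))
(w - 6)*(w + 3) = w^2 - 3*w - 18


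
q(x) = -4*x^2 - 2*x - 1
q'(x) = -8*x - 2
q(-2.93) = -29.48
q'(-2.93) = 21.44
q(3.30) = -51.16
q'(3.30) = -28.40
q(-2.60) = -22.84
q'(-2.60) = 18.80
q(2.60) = -33.24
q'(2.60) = -22.80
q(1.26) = -9.87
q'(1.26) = -12.08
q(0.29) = -1.92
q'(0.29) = -4.32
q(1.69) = -15.80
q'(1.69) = -15.52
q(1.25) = -9.75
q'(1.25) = -12.00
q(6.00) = -157.00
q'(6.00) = -50.00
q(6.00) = -157.00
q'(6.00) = -50.00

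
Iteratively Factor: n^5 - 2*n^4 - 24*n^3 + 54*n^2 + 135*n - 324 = (n - 3)*(n^4 + n^3 - 21*n^2 - 9*n + 108) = (n - 3)^2*(n^3 + 4*n^2 - 9*n - 36) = (n - 3)^2*(n + 4)*(n^2 - 9) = (n - 3)^2*(n + 3)*(n + 4)*(n - 3)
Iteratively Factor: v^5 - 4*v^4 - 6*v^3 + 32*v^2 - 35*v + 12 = (v - 1)*(v^4 - 3*v^3 - 9*v^2 + 23*v - 12) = (v - 1)*(v + 3)*(v^3 - 6*v^2 + 9*v - 4) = (v - 1)^2*(v + 3)*(v^2 - 5*v + 4) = (v - 4)*(v - 1)^2*(v + 3)*(v - 1)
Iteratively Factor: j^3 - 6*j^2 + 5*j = (j)*(j^2 - 6*j + 5) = j*(j - 1)*(j - 5)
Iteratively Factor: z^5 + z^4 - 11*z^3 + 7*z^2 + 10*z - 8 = (z - 1)*(z^4 + 2*z^3 - 9*z^2 - 2*z + 8) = (z - 2)*(z - 1)*(z^3 + 4*z^2 - z - 4) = (z - 2)*(z - 1)*(z + 4)*(z^2 - 1) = (z - 2)*(z - 1)^2*(z + 4)*(z + 1)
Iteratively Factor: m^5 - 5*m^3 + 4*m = (m - 1)*(m^4 + m^3 - 4*m^2 - 4*m) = (m - 2)*(m - 1)*(m^3 + 3*m^2 + 2*m) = (m - 2)*(m - 1)*(m + 2)*(m^2 + m) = m*(m - 2)*(m - 1)*(m + 2)*(m + 1)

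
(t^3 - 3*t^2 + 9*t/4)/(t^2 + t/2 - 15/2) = t*(4*t^2 - 12*t + 9)/(2*(2*t^2 + t - 15))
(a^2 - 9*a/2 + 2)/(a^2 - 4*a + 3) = (a^2 - 9*a/2 + 2)/(a^2 - 4*a + 3)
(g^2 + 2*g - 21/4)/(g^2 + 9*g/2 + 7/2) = (g - 3/2)/(g + 1)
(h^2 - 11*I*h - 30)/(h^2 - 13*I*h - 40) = (h - 6*I)/(h - 8*I)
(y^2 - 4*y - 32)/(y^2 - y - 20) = (y - 8)/(y - 5)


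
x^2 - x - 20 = (x - 5)*(x + 4)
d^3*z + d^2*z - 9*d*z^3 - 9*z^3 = (d - 3*z)*(d + 3*z)*(d*z + z)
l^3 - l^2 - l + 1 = (l - 1)^2*(l + 1)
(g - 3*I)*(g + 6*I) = g^2 + 3*I*g + 18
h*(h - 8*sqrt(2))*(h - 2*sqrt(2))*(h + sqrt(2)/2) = h^4 - 19*sqrt(2)*h^3/2 + 22*h^2 + 16*sqrt(2)*h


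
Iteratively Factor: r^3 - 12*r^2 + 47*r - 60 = (r - 5)*(r^2 - 7*r + 12) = (r - 5)*(r - 3)*(r - 4)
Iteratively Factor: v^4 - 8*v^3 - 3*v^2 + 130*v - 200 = (v + 4)*(v^3 - 12*v^2 + 45*v - 50) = (v - 5)*(v + 4)*(v^2 - 7*v + 10) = (v - 5)^2*(v + 4)*(v - 2)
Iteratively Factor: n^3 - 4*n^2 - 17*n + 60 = (n - 3)*(n^2 - n - 20) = (n - 3)*(n + 4)*(n - 5)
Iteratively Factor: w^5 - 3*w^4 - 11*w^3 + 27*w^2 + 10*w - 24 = (w + 3)*(w^4 - 6*w^3 + 7*w^2 + 6*w - 8) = (w - 4)*(w + 3)*(w^3 - 2*w^2 - w + 2) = (w - 4)*(w - 2)*(w + 3)*(w^2 - 1) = (w - 4)*(w - 2)*(w + 1)*(w + 3)*(w - 1)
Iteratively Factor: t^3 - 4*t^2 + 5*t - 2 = (t - 2)*(t^2 - 2*t + 1) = (t - 2)*(t - 1)*(t - 1)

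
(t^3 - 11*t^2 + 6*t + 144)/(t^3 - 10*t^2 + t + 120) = (t - 6)/(t - 5)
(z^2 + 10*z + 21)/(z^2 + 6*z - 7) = (z + 3)/(z - 1)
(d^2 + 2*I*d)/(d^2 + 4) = d/(d - 2*I)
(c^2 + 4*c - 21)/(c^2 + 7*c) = (c - 3)/c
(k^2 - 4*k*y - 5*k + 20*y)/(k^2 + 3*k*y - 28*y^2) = (k - 5)/(k + 7*y)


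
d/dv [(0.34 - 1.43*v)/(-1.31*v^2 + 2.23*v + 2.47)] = (-1.8733*v^2 + 0.8908*v - 4.2903)/(1.7161*v^4 - 5.8426*v^3 - 1.4985*v^2 + 11.0162*v + 6.1009)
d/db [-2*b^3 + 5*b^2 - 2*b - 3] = -6*b^2 + 10*b - 2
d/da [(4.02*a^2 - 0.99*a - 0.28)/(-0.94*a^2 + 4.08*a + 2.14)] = (15.471*a^2 + 16.6792*a - 0.9762)/(0.8836*a^4 - 7.6704*a^3 + 12.6232*a^2 + 17.4624*a + 4.5796)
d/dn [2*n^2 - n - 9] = 4*n - 1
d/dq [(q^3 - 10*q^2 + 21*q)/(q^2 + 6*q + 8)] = (q^4 + 12*q^3 - 57*q^2 - 160*q + 168)/(q^4 + 12*q^3 + 52*q^2 + 96*q + 64)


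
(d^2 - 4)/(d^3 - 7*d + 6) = (d + 2)/(d^2 + 2*d - 3)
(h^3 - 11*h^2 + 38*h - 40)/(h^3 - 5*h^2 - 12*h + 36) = (h^2 - 9*h + 20)/(h^2 - 3*h - 18)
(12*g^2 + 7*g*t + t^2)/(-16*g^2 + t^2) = (3*g + t)/(-4*g + t)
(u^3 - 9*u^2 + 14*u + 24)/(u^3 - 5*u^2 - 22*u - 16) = (u^2 - 10*u + 24)/(u^2 - 6*u - 16)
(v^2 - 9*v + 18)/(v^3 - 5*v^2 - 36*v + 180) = (v - 3)/(v^2 + v - 30)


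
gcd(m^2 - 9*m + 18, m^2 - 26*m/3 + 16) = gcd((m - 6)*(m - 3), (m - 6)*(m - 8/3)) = m - 6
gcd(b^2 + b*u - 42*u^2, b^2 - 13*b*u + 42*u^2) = -b + 6*u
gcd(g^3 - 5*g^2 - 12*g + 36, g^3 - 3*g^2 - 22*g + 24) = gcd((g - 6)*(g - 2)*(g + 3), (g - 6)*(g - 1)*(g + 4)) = g - 6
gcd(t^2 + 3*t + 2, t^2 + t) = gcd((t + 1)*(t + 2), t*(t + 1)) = t + 1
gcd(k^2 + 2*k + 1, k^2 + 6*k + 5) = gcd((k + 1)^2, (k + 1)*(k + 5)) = k + 1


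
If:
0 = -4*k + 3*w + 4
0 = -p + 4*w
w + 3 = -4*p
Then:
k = 59/68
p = -12/17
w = -3/17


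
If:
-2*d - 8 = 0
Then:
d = -4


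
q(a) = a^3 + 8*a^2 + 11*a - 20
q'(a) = 3*a^2 + 16*a + 11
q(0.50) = -12.38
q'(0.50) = 19.75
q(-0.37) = -23.03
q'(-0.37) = 5.49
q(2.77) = 93.11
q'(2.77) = 78.34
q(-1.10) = -23.75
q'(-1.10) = -2.97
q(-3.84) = -0.90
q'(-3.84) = -6.20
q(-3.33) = -4.84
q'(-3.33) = -9.01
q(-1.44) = -22.24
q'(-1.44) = -5.82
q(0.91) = -2.61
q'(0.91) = 28.04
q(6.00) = 550.00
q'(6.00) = 215.00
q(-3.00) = -8.00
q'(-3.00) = -10.00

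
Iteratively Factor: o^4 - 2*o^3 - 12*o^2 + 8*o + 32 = (o - 2)*(o^3 - 12*o - 16) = (o - 2)*(o + 2)*(o^2 - 2*o - 8) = (o - 4)*(o - 2)*(o + 2)*(o + 2)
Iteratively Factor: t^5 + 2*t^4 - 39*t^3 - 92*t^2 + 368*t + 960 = (t + 4)*(t^4 - 2*t^3 - 31*t^2 + 32*t + 240) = (t + 3)*(t + 4)*(t^3 - 5*t^2 - 16*t + 80) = (t + 3)*(t + 4)^2*(t^2 - 9*t + 20) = (t - 4)*(t + 3)*(t + 4)^2*(t - 5)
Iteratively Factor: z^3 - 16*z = (z + 4)*(z^2 - 4*z) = (z - 4)*(z + 4)*(z)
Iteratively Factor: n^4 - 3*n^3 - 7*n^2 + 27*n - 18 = (n + 3)*(n^3 - 6*n^2 + 11*n - 6) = (n - 3)*(n + 3)*(n^2 - 3*n + 2) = (n - 3)*(n - 2)*(n + 3)*(n - 1)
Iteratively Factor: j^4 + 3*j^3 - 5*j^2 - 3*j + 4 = (j - 1)*(j^3 + 4*j^2 - j - 4) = (j - 1)^2*(j^2 + 5*j + 4) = (j - 1)^2*(j + 1)*(j + 4)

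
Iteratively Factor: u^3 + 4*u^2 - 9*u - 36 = (u + 3)*(u^2 + u - 12) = (u + 3)*(u + 4)*(u - 3)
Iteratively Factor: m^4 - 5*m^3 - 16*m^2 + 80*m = (m + 4)*(m^3 - 9*m^2 + 20*m) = (m - 4)*(m + 4)*(m^2 - 5*m) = (m - 5)*(m - 4)*(m + 4)*(m)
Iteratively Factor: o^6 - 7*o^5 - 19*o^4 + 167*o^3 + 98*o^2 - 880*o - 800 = (o + 4)*(o^5 - 11*o^4 + 25*o^3 + 67*o^2 - 170*o - 200) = (o - 5)*(o + 4)*(o^4 - 6*o^3 - 5*o^2 + 42*o + 40) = (o - 5)^2*(o + 4)*(o^3 - o^2 - 10*o - 8) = (o - 5)^2*(o + 2)*(o + 4)*(o^2 - 3*o - 4) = (o - 5)^2*(o - 4)*(o + 2)*(o + 4)*(o + 1)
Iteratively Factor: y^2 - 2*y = (y - 2)*(y)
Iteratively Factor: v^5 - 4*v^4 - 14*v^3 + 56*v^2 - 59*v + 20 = (v - 1)*(v^4 - 3*v^3 - 17*v^2 + 39*v - 20) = (v - 1)^2*(v^3 - 2*v^2 - 19*v + 20) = (v - 5)*(v - 1)^2*(v^2 + 3*v - 4) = (v - 5)*(v - 1)^3*(v + 4)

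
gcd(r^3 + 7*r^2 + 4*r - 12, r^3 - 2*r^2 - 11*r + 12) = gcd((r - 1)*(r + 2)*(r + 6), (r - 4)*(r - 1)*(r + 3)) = r - 1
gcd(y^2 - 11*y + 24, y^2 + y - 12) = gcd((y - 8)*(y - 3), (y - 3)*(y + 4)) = y - 3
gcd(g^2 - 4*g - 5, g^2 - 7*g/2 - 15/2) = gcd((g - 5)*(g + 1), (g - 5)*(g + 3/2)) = g - 5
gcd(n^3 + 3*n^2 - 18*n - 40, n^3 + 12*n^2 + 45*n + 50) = n^2 + 7*n + 10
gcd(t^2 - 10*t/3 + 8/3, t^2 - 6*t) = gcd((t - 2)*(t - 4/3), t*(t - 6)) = 1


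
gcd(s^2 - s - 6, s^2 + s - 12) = s - 3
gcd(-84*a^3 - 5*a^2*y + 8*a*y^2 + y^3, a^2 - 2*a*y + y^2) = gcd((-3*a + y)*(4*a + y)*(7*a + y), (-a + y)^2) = 1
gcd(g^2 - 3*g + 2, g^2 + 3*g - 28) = 1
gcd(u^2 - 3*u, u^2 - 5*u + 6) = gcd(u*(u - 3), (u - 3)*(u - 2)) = u - 3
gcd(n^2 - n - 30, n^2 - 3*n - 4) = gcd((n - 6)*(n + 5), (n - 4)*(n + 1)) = 1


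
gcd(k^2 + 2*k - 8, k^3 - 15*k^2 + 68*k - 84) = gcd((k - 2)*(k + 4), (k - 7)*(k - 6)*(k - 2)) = k - 2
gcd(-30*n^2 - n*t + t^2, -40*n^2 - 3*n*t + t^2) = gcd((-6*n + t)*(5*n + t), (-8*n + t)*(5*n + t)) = 5*n + t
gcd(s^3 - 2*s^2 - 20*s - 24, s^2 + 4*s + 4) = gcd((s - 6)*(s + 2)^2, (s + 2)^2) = s^2 + 4*s + 4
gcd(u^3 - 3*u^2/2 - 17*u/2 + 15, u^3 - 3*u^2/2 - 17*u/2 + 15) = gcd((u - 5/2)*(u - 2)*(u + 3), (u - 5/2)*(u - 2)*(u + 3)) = u^3 - 3*u^2/2 - 17*u/2 + 15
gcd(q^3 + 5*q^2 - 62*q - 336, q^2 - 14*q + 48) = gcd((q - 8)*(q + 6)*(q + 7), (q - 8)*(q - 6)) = q - 8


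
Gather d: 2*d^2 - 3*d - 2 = 2*d^2 - 3*d - 2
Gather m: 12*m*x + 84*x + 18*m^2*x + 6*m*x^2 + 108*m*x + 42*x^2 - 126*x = 18*m^2*x + m*(6*x^2 + 120*x) + 42*x^2 - 42*x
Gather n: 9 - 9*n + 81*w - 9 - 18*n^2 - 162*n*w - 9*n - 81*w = -18*n^2 + n*(-162*w - 18)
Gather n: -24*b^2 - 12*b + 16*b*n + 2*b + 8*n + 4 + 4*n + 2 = -24*b^2 - 10*b + n*(16*b + 12) + 6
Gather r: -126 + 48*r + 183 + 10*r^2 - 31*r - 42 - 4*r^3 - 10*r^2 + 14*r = -4*r^3 + 31*r + 15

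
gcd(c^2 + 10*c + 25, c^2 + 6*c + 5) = c + 5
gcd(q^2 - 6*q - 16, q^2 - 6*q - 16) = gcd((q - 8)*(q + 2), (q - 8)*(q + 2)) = q^2 - 6*q - 16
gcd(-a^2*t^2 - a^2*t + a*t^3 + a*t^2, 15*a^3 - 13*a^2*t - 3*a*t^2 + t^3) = -a + t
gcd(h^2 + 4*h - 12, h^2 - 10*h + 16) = h - 2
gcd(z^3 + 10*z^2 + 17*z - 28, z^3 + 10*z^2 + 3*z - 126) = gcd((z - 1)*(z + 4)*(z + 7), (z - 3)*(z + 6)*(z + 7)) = z + 7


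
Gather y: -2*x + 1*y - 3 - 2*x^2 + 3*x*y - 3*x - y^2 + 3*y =-2*x^2 - 5*x - y^2 + y*(3*x + 4) - 3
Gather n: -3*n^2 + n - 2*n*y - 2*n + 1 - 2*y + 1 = -3*n^2 + n*(-2*y - 1) - 2*y + 2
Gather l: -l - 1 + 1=-l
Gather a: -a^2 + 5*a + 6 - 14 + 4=-a^2 + 5*a - 4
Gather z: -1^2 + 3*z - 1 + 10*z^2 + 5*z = 10*z^2 + 8*z - 2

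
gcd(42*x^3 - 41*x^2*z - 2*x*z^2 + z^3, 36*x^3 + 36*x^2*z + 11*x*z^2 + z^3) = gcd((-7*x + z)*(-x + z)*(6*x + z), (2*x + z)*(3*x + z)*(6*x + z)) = 6*x + z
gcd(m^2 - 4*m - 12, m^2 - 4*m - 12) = m^2 - 4*m - 12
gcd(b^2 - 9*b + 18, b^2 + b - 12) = b - 3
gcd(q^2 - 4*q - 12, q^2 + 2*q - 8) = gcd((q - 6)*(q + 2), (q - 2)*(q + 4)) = 1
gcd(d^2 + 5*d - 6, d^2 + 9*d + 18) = d + 6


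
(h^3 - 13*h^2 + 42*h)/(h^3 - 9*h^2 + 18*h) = (h - 7)/(h - 3)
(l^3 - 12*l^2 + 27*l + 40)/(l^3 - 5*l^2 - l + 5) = (l - 8)/(l - 1)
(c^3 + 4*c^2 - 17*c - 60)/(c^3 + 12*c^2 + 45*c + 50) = (c^2 - c - 12)/(c^2 + 7*c + 10)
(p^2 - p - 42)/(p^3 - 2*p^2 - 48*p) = (p - 7)/(p*(p - 8))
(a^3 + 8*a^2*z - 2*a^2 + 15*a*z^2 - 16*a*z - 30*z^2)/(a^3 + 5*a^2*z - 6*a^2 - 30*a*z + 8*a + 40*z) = (a + 3*z)/(a - 4)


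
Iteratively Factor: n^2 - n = (n)*(n - 1)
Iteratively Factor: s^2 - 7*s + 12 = (s - 4)*(s - 3)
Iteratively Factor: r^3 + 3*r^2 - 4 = (r + 2)*(r^2 + r - 2) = (r + 2)^2*(r - 1)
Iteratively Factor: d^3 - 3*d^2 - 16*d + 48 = (d - 4)*(d^2 + d - 12) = (d - 4)*(d + 4)*(d - 3)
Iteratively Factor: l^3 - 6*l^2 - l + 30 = (l - 3)*(l^2 - 3*l - 10) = (l - 3)*(l + 2)*(l - 5)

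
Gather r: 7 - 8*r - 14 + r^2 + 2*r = r^2 - 6*r - 7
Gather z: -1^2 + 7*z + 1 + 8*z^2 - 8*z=8*z^2 - z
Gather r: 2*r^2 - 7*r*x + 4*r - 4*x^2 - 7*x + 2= 2*r^2 + r*(4 - 7*x) - 4*x^2 - 7*x + 2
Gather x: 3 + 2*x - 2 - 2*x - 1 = 0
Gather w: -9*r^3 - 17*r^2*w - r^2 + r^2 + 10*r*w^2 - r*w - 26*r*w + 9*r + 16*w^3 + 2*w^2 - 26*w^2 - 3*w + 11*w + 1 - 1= -9*r^3 + 9*r + 16*w^3 + w^2*(10*r - 24) + w*(-17*r^2 - 27*r + 8)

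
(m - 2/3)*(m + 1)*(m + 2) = m^3 + 7*m^2/3 - 4/3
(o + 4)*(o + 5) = o^2 + 9*o + 20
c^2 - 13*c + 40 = (c - 8)*(c - 5)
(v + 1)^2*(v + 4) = v^3 + 6*v^2 + 9*v + 4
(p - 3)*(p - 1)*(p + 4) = p^3 - 13*p + 12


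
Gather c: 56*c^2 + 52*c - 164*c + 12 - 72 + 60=56*c^2 - 112*c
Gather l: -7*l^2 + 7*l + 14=-7*l^2 + 7*l + 14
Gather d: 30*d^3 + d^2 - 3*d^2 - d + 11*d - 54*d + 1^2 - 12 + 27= 30*d^3 - 2*d^2 - 44*d + 16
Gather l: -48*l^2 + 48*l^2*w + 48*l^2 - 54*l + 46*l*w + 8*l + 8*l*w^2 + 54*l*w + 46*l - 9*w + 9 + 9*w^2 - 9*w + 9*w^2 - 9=48*l^2*w + l*(8*w^2 + 100*w) + 18*w^2 - 18*w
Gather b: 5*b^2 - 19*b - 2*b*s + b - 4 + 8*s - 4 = 5*b^2 + b*(-2*s - 18) + 8*s - 8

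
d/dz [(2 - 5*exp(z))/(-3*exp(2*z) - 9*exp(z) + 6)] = (-5*exp(2*z) + 4*exp(z) - 4)*exp(z)/(3*(exp(4*z) + 6*exp(3*z) + 5*exp(2*z) - 12*exp(z) + 4))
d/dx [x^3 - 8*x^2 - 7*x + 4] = 3*x^2 - 16*x - 7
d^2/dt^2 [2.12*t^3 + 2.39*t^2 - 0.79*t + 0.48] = 12.72*t + 4.78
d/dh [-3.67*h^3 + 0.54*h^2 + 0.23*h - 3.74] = -11.01*h^2 + 1.08*h + 0.23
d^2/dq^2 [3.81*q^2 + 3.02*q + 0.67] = 7.62000000000000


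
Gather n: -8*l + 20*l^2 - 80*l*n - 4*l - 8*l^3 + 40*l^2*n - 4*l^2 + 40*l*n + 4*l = -8*l^3 + 16*l^2 - 8*l + n*(40*l^2 - 40*l)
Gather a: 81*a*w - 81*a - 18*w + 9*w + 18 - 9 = a*(81*w - 81) - 9*w + 9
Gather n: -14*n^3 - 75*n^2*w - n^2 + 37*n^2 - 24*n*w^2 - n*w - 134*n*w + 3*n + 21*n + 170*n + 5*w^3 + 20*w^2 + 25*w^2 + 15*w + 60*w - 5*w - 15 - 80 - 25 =-14*n^3 + n^2*(36 - 75*w) + n*(-24*w^2 - 135*w + 194) + 5*w^3 + 45*w^2 + 70*w - 120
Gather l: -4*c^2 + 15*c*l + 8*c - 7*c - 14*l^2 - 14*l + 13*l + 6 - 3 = -4*c^2 + c - 14*l^2 + l*(15*c - 1) + 3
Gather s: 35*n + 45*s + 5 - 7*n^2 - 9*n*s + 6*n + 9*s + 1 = -7*n^2 + 41*n + s*(54 - 9*n) + 6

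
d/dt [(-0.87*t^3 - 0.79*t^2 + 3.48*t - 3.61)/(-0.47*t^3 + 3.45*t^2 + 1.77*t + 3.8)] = (-3.3728*t^4 + 0.1914*t^3 - 28.4124*t^2 + 18.905*t + 19.6137)/(0.2209*t^6 - 3.243*t^5 + 10.2387*t^4 + 8.641*t^3 + 29.3529*t^2 + 13.452*t + 14.44)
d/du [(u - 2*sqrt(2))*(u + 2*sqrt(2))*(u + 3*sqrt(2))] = 3*u^2 + 6*sqrt(2)*u - 8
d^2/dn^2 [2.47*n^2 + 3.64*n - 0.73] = 4.94000000000000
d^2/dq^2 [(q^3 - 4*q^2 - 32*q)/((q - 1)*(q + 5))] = 10*(q^3 - 24*q^2 - 81*q - 148)/(q^6 + 12*q^5 + 33*q^4 - 56*q^3 - 165*q^2 + 300*q - 125)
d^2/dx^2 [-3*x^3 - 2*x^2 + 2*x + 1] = -18*x - 4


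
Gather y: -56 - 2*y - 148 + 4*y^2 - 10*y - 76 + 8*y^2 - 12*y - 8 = 12*y^2 - 24*y - 288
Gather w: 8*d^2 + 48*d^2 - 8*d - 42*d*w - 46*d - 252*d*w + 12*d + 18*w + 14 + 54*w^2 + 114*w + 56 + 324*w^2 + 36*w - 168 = 56*d^2 - 42*d + 378*w^2 + w*(168 - 294*d) - 98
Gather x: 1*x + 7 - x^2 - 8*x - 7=-x^2 - 7*x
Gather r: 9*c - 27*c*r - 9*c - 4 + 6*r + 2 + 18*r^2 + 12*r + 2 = 18*r^2 + r*(18 - 27*c)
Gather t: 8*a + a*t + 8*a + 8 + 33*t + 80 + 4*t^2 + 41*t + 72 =16*a + 4*t^2 + t*(a + 74) + 160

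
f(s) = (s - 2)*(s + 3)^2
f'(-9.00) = 168.00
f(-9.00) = -396.00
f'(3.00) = 48.00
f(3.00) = 36.00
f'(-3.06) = 0.61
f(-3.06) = -0.02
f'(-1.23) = -8.30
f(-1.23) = -10.12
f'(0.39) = 0.58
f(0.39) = -18.50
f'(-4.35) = 18.97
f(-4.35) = -11.57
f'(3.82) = 71.34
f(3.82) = 84.65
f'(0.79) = 5.19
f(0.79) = -17.38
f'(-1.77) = -7.76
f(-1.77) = -5.70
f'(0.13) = -1.91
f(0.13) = -18.32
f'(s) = (s - 2)*(2*s + 6) + (s + 3)^2 = (s + 3)*(3*s - 1)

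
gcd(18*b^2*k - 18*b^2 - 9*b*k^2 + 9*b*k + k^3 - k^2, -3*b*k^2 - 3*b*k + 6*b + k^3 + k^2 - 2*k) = 3*b*k - 3*b - k^2 + k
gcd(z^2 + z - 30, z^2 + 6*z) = z + 6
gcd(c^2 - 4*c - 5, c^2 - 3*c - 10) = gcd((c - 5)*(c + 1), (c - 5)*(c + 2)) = c - 5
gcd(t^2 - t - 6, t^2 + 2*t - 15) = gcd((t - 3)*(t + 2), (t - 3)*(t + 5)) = t - 3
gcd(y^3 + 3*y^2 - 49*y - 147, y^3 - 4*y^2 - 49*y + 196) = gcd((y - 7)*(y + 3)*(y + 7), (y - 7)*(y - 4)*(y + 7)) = y^2 - 49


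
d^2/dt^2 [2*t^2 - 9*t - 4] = 4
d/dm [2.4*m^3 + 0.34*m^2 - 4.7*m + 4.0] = 7.2*m^2 + 0.68*m - 4.7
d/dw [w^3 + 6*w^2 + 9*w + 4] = 3*w^2 + 12*w + 9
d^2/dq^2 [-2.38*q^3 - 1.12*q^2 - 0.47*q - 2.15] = -14.28*q - 2.24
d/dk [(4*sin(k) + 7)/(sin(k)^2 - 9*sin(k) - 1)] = (-14*sin(k) + 4*cos(k)^2 + 55)*cos(k)/(9*sin(k) + cos(k)^2)^2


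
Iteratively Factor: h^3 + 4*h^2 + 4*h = (h + 2)*(h^2 + 2*h) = h*(h + 2)*(h + 2)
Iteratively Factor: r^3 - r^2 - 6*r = (r)*(r^2 - r - 6) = r*(r + 2)*(r - 3)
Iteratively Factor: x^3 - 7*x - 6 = (x - 3)*(x^2 + 3*x + 2) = (x - 3)*(x + 1)*(x + 2)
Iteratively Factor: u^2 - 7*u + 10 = (u - 5)*(u - 2)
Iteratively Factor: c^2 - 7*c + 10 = (c - 5)*(c - 2)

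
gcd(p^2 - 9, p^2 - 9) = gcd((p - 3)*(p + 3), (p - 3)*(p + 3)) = p^2 - 9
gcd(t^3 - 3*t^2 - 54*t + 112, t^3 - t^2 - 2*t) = t - 2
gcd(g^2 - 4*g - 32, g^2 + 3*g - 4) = g + 4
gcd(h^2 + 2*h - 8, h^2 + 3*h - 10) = h - 2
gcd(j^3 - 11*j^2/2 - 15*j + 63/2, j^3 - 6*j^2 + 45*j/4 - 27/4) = j - 3/2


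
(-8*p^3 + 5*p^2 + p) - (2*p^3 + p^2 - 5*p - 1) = -10*p^3 + 4*p^2 + 6*p + 1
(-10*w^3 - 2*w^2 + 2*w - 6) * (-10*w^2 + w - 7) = 100*w^5 + 10*w^4 + 48*w^3 + 76*w^2 - 20*w + 42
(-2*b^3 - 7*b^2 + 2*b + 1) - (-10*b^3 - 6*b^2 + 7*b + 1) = 8*b^3 - b^2 - 5*b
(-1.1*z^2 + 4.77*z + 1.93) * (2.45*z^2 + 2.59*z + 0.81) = -2.695*z^4 + 8.8375*z^3 + 16.1918*z^2 + 8.8624*z + 1.5633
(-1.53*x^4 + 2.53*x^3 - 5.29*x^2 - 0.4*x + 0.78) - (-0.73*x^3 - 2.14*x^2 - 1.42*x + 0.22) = -1.53*x^4 + 3.26*x^3 - 3.15*x^2 + 1.02*x + 0.56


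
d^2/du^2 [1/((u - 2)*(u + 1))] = 2*((u - 2)^2 + (u - 2)*(u + 1) + (u + 1)^2)/((u - 2)^3*(u + 1)^3)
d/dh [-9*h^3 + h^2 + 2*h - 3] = -27*h^2 + 2*h + 2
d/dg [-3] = 0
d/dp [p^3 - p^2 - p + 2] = 3*p^2 - 2*p - 1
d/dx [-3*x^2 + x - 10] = 1 - 6*x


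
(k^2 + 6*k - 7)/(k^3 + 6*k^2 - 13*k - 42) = (k - 1)/(k^2 - k - 6)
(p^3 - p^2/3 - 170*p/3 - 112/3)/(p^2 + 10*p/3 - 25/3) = (3*p^3 - p^2 - 170*p - 112)/(3*p^2 + 10*p - 25)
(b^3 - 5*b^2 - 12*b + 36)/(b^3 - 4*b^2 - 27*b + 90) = (b^2 + b - 6)/(b^2 + 2*b - 15)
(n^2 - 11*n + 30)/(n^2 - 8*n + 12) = (n - 5)/(n - 2)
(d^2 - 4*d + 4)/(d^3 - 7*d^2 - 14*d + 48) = (d - 2)/(d^2 - 5*d - 24)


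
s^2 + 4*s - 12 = (s - 2)*(s + 6)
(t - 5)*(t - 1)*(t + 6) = t^3 - 31*t + 30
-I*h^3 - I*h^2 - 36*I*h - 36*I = (h - 6*I)*(h + 6*I)*(-I*h - I)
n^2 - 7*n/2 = n*(n - 7/2)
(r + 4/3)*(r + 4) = r^2 + 16*r/3 + 16/3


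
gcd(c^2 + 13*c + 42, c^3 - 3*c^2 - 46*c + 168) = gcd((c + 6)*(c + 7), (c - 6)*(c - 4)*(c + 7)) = c + 7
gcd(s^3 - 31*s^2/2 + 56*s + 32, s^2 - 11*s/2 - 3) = s + 1/2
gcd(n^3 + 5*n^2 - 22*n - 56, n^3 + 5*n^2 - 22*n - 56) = n^3 + 5*n^2 - 22*n - 56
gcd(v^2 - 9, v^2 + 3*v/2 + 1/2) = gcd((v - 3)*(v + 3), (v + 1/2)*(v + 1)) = 1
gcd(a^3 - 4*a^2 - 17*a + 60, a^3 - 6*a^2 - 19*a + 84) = a^2 + a - 12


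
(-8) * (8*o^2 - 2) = 16 - 64*o^2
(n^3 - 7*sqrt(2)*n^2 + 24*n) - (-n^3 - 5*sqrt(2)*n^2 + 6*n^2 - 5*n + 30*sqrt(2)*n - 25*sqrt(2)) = 2*n^3 - 6*n^2 - 2*sqrt(2)*n^2 - 30*sqrt(2)*n + 29*n + 25*sqrt(2)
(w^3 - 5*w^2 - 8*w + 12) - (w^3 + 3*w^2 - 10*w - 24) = -8*w^2 + 2*w + 36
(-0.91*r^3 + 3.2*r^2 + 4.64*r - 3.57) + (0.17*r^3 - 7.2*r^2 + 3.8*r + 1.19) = -0.74*r^3 - 4.0*r^2 + 8.44*r - 2.38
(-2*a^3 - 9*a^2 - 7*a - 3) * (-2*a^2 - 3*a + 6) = 4*a^5 + 24*a^4 + 29*a^3 - 27*a^2 - 33*a - 18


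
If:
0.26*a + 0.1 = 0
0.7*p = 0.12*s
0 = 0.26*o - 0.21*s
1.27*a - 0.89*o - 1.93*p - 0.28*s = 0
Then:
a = -0.38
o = -0.30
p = -0.06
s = -0.37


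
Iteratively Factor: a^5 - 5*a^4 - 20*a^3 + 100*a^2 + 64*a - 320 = (a - 5)*(a^4 - 20*a^2 + 64) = (a - 5)*(a - 4)*(a^3 + 4*a^2 - 4*a - 16) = (a - 5)*(a - 4)*(a + 4)*(a^2 - 4) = (a - 5)*(a - 4)*(a + 2)*(a + 4)*(a - 2)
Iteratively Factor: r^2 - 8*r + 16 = (r - 4)*(r - 4)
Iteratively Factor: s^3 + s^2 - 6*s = (s)*(s^2 + s - 6) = s*(s - 2)*(s + 3)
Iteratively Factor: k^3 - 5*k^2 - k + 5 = (k - 5)*(k^2 - 1) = (k - 5)*(k + 1)*(k - 1)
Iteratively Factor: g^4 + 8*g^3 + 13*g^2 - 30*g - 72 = (g - 2)*(g^3 + 10*g^2 + 33*g + 36) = (g - 2)*(g + 3)*(g^2 + 7*g + 12) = (g - 2)*(g + 3)^2*(g + 4)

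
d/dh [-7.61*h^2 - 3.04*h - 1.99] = -15.22*h - 3.04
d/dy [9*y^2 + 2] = 18*y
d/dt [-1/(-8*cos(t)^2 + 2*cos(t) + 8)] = (8*cos(t) - 1)*sin(t)/(2*(4*sin(t)^2 + cos(t))^2)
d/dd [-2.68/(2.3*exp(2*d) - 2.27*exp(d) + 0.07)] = (12.328*exp(d) - 6.0836)*exp(d)/(2.3*exp(2*d) - 2.27*exp(d) + 0.07)^2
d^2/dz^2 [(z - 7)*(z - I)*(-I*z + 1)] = I*(14 - 6*z)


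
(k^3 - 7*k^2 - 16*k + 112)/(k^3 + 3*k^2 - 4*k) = (k^2 - 11*k + 28)/(k*(k - 1))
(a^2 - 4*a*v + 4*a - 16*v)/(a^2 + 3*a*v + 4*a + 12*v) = (a - 4*v)/(a + 3*v)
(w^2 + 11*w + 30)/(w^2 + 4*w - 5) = (w + 6)/(w - 1)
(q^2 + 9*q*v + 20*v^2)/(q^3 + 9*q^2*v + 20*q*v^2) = 1/q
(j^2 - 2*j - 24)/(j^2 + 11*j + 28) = (j - 6)/(j + 7)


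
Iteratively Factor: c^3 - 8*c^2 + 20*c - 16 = (c - 2)*(c^2 - 6*c + 8) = (c - 2)^2*(c - 4)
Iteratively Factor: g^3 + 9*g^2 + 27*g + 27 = (g + 3)*(g^2 + 6*g + 9) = (g + 3)^2*(g + 3)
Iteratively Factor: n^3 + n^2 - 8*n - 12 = (n + 2)*(n^2 - n - 6) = (n + 2)^2*(n - 3)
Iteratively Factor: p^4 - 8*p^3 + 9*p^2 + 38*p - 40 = (p - 1)*(p^3 - 7*p^2 + 2*p + 40) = (p - 5)*(p - 1)*(p^2 - 2*p - 8) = (p - 5)*(p - 1)*(p + 2)*(p - 4)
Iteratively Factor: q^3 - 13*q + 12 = (q - 1)*(q^2 + q - 12) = (q - 3)*(q - 1)*(q + 4)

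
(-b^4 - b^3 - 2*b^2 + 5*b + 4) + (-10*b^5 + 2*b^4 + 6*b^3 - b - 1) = -10*b^5 + b^4 + 5*b^3 - 2*b^2 + 4*b + 3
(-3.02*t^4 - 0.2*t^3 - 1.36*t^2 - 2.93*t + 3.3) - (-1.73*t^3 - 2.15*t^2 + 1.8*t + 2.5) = -3.02*t^4 + 1.53*t^3 + 0.79*t^2 - 4.73*t + 0.8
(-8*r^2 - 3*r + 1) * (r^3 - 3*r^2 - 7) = -8*r^5 + 21*r^4 + 10*r^3 + 53*r^2 + 21*r - 7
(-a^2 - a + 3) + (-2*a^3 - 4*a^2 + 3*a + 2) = -2*a^3 - 5*a^2 + 2*a + 5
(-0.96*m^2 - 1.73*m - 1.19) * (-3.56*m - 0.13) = 3.4176*m^3 + 6.2836*m^2 + 4.4613*m + 0.1547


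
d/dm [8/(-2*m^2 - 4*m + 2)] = 8*(m + 1)/(m^2 + 2*m - 1)^2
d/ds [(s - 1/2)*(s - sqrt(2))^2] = (s - sqrt(2))*(3*s - sqrt(2) - 1)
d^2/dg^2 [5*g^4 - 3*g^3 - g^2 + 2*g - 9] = 60*g^2 - 18*g - 2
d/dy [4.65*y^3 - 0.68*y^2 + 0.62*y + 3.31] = 13.95*y^2 - 1.36*y + 0.62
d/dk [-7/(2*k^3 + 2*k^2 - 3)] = 14*k*(3*k + 2)/(2*k^3 + 2*k^2 - 3)^2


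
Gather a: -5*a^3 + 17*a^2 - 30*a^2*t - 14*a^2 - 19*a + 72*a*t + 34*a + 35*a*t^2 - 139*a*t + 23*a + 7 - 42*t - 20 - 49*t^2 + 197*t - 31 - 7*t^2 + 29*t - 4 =-5*a^3 + a^2*(3 - 30*t) + a*(35*t^2 - 67*t + 38) - 56*t^2 + 184*t - 48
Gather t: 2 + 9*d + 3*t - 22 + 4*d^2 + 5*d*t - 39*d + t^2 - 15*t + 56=4*d^2 - 30*d + t^2 + t*(5*d - 12) + 36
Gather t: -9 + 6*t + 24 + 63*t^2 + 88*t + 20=63*t^2 + 94*t + 35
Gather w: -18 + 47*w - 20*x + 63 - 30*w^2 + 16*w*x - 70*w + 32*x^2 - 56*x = -30*w^2 + w*(16*x - 23) + 32*x^2 - 76*x + 45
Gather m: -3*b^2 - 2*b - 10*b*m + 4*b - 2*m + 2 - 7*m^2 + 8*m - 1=-3*b^2 + 2*b - 7*m^2 + m*(6 - 10*b) + 1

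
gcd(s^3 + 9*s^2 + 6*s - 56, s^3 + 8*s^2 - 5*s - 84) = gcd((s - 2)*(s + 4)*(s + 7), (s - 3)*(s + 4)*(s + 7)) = s^2 + 11*s + 28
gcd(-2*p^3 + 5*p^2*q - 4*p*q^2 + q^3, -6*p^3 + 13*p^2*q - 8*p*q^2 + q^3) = p^2 - 2*p*q + q^2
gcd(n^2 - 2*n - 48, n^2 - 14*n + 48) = n - 8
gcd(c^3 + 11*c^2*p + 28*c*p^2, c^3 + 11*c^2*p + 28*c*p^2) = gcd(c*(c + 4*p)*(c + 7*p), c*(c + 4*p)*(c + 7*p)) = c^3 + 11*c^2*p + 28*c*p^2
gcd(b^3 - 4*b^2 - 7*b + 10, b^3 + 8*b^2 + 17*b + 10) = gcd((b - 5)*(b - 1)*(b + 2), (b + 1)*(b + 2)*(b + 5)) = b + 2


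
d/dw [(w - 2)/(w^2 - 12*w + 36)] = (-w - 2)/(w^3 - 18*w^2 + 108*w - 216)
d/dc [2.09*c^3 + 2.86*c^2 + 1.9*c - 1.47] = 6.27*c^2 + 5.72*c + 1.9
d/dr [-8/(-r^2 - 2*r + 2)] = 16*(-r - 1)/(r^2 + 2*r - 2)^2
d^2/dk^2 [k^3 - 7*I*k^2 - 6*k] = 6*k - 14*I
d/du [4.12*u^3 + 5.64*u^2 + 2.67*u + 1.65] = 12.36*u^2 + 11.28*u + 2.67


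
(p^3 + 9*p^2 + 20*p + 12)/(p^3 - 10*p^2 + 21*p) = (p^3 + 9*p^2 + 20*p + 12)/(p*(p^2 - 10*p + 21))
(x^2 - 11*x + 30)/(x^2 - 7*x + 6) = (x - 5)/(x - 1)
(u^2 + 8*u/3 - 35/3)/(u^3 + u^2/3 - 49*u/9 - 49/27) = 9*(u + 5)/(9*u^2 + 24*u + 7)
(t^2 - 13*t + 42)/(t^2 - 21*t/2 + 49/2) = 2*(t - 6)/(2*t - 7)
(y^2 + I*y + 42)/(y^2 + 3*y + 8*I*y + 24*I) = (y^2 + I*y + 42)/(y^2 + y*(3 + 8*I) + 24*I)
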